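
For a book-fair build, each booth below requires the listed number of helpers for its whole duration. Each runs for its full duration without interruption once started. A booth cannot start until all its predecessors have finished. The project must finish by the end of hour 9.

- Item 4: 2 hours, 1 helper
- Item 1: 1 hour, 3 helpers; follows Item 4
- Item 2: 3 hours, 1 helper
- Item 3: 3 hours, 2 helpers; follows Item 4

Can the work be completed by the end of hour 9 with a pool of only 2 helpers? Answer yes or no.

The minimum achievable peak is 3; 2 < 3, so no feasible schedule stays within the cap.

no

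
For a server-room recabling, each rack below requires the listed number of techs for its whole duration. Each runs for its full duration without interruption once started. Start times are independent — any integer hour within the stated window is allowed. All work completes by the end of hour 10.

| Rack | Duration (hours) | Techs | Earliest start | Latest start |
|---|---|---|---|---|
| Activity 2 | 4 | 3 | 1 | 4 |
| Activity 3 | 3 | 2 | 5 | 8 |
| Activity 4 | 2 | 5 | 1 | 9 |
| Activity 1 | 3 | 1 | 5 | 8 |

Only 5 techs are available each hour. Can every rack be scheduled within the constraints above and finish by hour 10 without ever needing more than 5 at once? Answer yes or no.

yes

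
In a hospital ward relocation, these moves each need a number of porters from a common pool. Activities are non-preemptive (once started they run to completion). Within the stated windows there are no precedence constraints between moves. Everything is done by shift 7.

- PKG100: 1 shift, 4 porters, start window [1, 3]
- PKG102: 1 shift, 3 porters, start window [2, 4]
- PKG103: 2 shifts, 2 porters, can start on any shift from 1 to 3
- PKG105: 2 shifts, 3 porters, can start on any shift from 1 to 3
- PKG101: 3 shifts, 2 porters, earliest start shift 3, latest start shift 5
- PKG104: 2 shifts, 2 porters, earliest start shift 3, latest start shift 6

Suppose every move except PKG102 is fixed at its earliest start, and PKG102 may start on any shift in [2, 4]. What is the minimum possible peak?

9

PKG102@2: s1:9  s2:8  s3:4  s4:4  s5:2  s6:0  s7:0 → peak 9
PKG102@3: s1:9  s2:5  s3:7  s4:4  s5:2  s6:0  s7:0 → peak 9
PKG102@4: s1:9  s2:5  s3:4  s4:7  s5:2  s6:0  s7:0 → peak 9
Best is PKG102@2, peak 9.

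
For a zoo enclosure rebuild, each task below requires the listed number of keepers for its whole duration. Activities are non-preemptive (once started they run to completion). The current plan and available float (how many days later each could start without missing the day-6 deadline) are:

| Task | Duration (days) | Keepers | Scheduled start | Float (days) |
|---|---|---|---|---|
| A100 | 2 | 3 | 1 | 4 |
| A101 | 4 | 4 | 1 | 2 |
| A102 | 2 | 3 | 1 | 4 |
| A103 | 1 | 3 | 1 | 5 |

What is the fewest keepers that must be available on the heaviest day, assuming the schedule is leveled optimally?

Early-start (A100@1, A101@1, A102@1, A103@1) gives peak 13: d1:13  d2:10  d3:4  d4:4  d5:0  d6:0.
Shift A102→3, A103→5.
Schedule A100@1, A101@1, A102@3, A103@5: d1:7  d2:7  d3:7  d4:7  d5:3  d6:0 — peak 7.

7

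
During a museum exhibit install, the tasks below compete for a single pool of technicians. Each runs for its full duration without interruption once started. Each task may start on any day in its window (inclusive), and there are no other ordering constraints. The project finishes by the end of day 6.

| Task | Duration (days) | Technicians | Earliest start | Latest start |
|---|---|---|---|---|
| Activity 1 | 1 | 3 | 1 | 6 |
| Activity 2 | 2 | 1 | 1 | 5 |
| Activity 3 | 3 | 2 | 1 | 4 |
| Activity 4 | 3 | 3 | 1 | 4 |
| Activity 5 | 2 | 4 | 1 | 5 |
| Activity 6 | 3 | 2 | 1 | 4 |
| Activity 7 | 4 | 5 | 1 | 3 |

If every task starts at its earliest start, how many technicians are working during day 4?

5

At early start, day 4 has: Activity 7.
Demand: 5 = 5.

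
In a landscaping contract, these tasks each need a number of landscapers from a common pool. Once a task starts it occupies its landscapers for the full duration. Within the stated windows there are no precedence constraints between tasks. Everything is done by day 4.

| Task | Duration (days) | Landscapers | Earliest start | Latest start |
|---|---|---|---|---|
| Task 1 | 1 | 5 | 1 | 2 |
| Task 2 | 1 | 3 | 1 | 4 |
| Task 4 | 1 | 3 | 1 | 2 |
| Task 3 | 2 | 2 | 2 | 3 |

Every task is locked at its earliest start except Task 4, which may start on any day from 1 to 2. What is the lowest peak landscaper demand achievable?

Task 4@1: d1:11  d2:2  d3:2  d4:0 → peak 11
Task 4@2: d1:8  d2:5  d3:2  d4:0 → peak 8
Best is Task 4@2, peak 8.

8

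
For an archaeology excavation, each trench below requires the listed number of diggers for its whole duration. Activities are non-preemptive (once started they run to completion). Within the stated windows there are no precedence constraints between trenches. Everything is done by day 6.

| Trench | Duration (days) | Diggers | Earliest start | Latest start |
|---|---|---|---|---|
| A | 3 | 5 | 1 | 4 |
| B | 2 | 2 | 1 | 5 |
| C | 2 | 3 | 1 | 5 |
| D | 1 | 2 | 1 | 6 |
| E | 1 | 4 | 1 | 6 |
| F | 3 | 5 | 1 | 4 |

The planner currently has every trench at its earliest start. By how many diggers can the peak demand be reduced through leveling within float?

12

Early-start peak: d1:21  d2:15  d3:10  d4:0  d5:0  d6:0 ⇒ 21.
Leveled (A@1, B@1, C@3, D@1, E@5, F@4): d1:9  d2:7  d3:8  d4:8  d5:9  d6:5 ⇒ 9.
Reduction 21 − 9 = 12.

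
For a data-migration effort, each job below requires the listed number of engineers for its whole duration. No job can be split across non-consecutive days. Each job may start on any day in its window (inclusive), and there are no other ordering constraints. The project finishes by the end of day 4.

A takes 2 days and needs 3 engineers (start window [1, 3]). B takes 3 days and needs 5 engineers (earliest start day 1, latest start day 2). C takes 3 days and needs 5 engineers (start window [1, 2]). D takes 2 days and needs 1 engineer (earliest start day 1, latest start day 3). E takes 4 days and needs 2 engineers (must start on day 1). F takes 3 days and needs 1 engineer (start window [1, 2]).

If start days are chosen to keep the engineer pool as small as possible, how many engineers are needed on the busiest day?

16

Early-start (A@1, B@1, C@1, D@1, E@1, F@1) gives peak 17: d1:17  d2:17  d3:13  d4:2.
Shift D→3.
Schedule A@1, B@1, C@1, D@3, E@1, F@1: d1:16  d2:16  d3:14  d4:3 — peak 16.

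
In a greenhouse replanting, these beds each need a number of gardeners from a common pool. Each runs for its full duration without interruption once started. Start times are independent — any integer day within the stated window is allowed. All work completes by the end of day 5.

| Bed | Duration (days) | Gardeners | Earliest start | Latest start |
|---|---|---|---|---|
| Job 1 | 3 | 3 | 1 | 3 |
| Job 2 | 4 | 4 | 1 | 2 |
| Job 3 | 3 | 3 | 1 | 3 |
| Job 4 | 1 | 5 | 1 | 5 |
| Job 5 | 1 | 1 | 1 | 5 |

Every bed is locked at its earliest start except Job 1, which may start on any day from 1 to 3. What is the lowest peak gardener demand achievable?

13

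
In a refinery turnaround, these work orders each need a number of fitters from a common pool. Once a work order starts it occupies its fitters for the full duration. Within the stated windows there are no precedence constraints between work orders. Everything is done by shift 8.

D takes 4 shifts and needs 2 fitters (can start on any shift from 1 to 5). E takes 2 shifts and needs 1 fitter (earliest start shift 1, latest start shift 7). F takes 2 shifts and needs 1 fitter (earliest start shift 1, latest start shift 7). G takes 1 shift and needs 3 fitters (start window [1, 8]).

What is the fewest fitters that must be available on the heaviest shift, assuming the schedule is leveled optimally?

3

Early-start (D@1, E@1, F@1, G@1) gives peak 7: s1:7  s2:4  s3:2  s4:2  s5:0  s6:0  s7:0  s8:0.
Shift F→3, G→5.
Schedule D@1, E@1, F@3, G@5: s1:3  s2:3  s3:3  s4:3  s5:3  s6:0  s7:0  s8:0 — peak 3.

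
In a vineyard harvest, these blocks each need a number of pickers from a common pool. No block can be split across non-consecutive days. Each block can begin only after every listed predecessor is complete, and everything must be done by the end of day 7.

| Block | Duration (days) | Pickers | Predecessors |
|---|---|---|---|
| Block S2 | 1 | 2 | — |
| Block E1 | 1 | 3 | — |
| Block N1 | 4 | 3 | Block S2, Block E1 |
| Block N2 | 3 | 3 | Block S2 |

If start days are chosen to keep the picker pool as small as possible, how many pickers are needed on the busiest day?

6

Schedule Block S2@1, Block E1@1, Block N1@2, Block N2@2: d1:5  d2:6  d3:6  d4:6  d5:3  d6:0  d7:0 — peak 6.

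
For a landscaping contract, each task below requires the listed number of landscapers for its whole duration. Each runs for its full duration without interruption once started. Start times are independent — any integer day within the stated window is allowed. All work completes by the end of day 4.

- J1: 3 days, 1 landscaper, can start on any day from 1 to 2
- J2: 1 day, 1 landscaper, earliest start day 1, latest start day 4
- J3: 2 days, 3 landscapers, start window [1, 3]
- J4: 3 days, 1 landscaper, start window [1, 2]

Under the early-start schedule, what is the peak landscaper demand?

Early-start schedule: J1@1, J2@1, J3@1, J4@1.
Load per day: day 1: 6, day 2: 5, day 3: 2, day 4: 0.
Peak is 6.

6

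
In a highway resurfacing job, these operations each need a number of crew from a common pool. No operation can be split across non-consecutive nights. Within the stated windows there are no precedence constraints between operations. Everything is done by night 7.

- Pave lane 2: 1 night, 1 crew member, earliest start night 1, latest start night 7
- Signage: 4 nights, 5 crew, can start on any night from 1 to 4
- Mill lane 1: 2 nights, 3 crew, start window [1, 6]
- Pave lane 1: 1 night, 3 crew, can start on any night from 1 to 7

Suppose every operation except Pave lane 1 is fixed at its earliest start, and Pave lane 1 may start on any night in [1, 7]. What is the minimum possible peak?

Pave lane 1@1: n1:12  n2:8  n3:5  n4:5  n5:0  n6:0  n7:0 → peak 12
Pave lane 1@2: n1:9  n2:11  n3:5  n4:5  n5:0  n6:0  n7:0 → peak 11
Pave lane 1@3: n1:9  n2:8  n3:8  n4:5  n5:0  n6:0  n7:0 → peak 9
Pave lane 1@4: n1:9  n2:8  n3:5  n4:8  n5:0  n6:0  n7:0 → peak 9
Pave lane 1@5: n1:9  n2:8  n3:5  n4:5  n5:3  n6:0  n7:0 → peak 9
Pave lane 1@6: n1:9  n2:8  n3:5  n4:5  n5:0  n6:3  n7:0 → peak 9
Pave lane 1@7: n1:9  n2:8  n3:5  n4:5  n5:0  n6:0  n7:3 → peak 9
Best is Pave lane 1@3, peak 9.

9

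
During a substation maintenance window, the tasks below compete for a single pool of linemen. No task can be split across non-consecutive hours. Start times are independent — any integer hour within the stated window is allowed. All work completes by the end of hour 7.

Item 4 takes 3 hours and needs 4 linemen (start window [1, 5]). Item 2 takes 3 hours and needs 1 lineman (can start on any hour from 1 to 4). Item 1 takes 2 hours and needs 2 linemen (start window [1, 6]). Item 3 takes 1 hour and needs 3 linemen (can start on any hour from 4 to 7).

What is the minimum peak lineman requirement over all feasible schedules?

Early-start (Item 4@1, Item 2@1, Item 1@1, Item 3@4) gives peak 7: h1:7  h2:7  h3:5  h4:3  h5:0  h6:0  h7:0.
Shift Item 2→4, Item 1→4, Item 3→6.
Schedule Item 4@1, Item 2@4, Item 1@4, Item 3@6: h1:4  h2:4  h3:4  h4:3  h5:3  h6:4  h7:0 — peak 4.
Total lineman-hours = 22 over 7 hours ⇒ peak ≥ ⌈22/7⌉ = 4, so 4 is optimal.

4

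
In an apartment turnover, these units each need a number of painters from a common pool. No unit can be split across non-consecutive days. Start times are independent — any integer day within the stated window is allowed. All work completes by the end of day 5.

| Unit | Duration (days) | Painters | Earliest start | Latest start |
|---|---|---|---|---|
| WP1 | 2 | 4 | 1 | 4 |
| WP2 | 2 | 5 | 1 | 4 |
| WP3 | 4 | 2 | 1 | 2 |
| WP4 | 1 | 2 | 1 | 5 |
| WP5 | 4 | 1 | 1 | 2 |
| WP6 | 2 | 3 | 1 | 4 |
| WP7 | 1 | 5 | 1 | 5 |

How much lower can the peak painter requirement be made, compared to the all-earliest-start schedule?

12

Early-start peak: d1:22  d2:15  d3:3  d4:3  d5:0 ⇒ 22.
Leveled (WP1@1, WP2@3, WP3@1, WP4@3, WP5@1, WP6@1, WP7@5): d1:10  d2:10  d3:10  d4:8  d5:5 ⇒ 10.
Reduction 22 − 10 = 12.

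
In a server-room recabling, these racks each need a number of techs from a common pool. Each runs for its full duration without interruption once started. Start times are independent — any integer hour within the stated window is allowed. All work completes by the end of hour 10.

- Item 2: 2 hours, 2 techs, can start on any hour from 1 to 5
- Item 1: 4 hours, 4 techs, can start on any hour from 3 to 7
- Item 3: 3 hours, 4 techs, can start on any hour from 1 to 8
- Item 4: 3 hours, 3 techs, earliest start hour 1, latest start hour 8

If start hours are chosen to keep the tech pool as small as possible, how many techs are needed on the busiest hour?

Early-start (Item 2@1, Item 1@3, Item 3@1, Item 4@1) gives peak 11: h1:9  h2:9  h3:11  h4:4  h5:4  h6:4  h7:0  h8:0  h9:0  h10:0.
Shift Item 1→4, Item 3→8.
Schedule Item 2@1, Item 1@4, Item 3@8, Item 4@1: h1:5  h2:5  h3:3  h4:4  h5:4  h6:4  h7:4  h8:4  h9:4  h10:4 — peak 5.
Total tech-hours = 41 over 10 hours ⇒ peak ≥ ⌈41/10⌉ = 5, so 5 is optimal.

5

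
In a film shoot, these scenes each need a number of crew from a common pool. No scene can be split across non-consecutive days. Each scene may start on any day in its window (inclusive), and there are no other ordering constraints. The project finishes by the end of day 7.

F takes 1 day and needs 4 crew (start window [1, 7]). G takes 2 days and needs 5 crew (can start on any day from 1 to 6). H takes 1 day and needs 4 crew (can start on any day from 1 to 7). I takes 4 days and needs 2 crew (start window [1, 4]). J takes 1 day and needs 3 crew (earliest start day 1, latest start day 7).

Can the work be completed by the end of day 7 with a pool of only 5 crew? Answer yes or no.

no

The minimum achievable peak is 6; 5 < 6, so no feasible schedule stays within the cap.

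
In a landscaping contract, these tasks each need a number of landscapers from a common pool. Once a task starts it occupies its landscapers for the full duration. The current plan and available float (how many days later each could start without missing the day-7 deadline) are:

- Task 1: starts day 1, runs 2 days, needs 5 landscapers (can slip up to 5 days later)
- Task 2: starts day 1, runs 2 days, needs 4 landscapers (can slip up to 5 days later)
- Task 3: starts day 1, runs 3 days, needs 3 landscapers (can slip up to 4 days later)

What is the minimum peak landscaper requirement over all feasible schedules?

Early-start (Task 1@1, Task 2@1, Task 3@1) gives peak 12: d1:12  d2:12  d3:3  d4:0  d5:0  d6:0  d7:0.
Shift Task 2→3, Task 3→5.
Schedule Task 1@1, Task 2@3, Task 3@5: d1:5  d2:5  d3:4  d4:4  d5:3  d6:3  d7:3 — peak 5.

5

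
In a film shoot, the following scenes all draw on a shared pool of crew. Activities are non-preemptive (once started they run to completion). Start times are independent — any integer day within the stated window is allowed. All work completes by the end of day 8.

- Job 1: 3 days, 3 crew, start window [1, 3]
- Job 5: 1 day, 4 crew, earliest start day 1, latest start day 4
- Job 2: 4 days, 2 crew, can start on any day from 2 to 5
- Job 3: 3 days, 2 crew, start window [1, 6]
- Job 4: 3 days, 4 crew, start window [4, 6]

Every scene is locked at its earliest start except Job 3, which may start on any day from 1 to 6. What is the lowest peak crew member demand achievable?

Job 3@1: d1:9  d2:7  d3:7  d4:6  d5:6  d6:4  d7:0  d8:0 → peak 9
Job 3@2: d1:7  d2:7  d3:7  d4:8  d5:6  d6:4  d7:0  d8:0 → peak 8
Job 3@3: d1:7  d2:5  d3:7  d4:8  d5:8  d6:4  d7:0  d8:0 → peak 8
Job 3@4: d1:7  d2:5  d3:5  d4:8  d5:8  d6:6  d7:0  d8:0 → peak 8
Job 3@5: d1:7  d2:5  d3:5  d4:6  d5:8  d6:6  d7:2  d8:0 → peak 8
Job 3@6: d1:7  d2:5  d3:5  d4:6  d5:6  d6:6  d7:2  d8:2 → peak 7
Best is Job 3@6, peak 7.

7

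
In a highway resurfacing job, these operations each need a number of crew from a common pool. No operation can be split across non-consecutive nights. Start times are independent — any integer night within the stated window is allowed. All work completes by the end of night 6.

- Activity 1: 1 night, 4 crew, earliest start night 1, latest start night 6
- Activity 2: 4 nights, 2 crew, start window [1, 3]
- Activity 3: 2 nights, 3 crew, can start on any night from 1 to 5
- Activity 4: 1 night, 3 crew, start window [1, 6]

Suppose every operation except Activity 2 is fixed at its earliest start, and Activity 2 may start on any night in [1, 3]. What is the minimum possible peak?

Activity 2@1: n1:12  n2:5  n3:2  n4:2  n5:0  n6:0 → peak 12
Activity 2@2: n1:10  n2:5  n3:2  n4:2  n5:2  n6:0 → peak 10
Activity 2@3: n1:10  n2:3  n3:2  n4:2  n5:2  n6:2 → peak 10
Best is Activity 2@2, peak 10.

10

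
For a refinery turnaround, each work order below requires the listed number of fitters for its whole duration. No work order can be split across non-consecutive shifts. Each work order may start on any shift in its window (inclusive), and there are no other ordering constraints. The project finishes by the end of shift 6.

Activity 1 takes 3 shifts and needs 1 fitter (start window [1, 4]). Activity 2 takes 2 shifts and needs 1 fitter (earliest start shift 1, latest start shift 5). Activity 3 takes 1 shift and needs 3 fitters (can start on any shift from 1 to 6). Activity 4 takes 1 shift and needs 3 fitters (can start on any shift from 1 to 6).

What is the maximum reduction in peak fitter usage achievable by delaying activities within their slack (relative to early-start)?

5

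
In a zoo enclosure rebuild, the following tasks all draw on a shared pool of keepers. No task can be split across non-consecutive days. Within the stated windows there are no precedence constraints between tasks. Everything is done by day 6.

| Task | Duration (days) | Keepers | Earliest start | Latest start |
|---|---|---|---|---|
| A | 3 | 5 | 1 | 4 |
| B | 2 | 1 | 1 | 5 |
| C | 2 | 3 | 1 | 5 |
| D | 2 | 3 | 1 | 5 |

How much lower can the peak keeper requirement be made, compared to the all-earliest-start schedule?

Early-start peak: d1:12  d2:12  d3:5  d4:0  d5:0  d6:0 ⇒ 12.
Leveled (A@1, B@1, C@4, D@4): d1:6  d2:6  d3:5  d4:6  d5:6  d6:0 ⇒ 6.
Reduction 12 − 6 = 6.

6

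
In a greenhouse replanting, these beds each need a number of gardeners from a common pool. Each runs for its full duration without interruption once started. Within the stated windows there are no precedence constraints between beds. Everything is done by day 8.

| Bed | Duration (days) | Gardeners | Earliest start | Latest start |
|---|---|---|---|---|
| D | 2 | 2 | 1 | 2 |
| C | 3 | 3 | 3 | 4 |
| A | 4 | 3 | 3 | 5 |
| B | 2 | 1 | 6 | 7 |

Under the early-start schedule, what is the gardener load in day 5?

At early start, day 5 has: C, A.
Demand: 3 + 3 = 6.

6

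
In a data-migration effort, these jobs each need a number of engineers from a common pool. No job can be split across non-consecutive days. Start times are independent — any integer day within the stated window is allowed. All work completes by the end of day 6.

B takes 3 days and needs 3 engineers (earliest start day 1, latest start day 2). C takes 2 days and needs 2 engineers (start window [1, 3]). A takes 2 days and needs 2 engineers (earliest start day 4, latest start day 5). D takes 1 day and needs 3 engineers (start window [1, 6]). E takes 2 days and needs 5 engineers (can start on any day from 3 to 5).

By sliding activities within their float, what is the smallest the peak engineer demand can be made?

Early-start (B@1, C@1, A@4, D@1, E@3) gives peak 8: d1:8  d2:5  d3:8  d4:7  d5:2  d6:0.
Shift D→3, E→4.
Schedule B@1, C@1, A@4, D@3, E@4: d1:5  d2:5  d3:6  d4:7  d5:7  d6:0 — peak 7.

7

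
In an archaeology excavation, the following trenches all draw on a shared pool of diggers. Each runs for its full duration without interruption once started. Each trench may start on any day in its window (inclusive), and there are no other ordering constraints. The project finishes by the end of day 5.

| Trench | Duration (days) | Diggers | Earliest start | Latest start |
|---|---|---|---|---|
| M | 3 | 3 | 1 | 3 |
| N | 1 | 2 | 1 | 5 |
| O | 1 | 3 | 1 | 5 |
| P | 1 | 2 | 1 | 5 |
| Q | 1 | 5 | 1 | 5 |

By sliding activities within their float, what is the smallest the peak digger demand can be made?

5

Early-start (M@1, N@1, O@1, P@1, Q@1) gives peak 15: d1:15  d2:3  d3:3  d4:0  d5:0.
Shift O→4, P→2, Q→5.
Schedule M@1, N@1, O@4, P@2, Q@5: d1:5  d2:5  d3:3  d4:3  d5:5 — peak 5.
Total digger-days = 21 over 5 days ⇒ peak ≥ ⌈21/5⌉ = 5, so 5 is optimal.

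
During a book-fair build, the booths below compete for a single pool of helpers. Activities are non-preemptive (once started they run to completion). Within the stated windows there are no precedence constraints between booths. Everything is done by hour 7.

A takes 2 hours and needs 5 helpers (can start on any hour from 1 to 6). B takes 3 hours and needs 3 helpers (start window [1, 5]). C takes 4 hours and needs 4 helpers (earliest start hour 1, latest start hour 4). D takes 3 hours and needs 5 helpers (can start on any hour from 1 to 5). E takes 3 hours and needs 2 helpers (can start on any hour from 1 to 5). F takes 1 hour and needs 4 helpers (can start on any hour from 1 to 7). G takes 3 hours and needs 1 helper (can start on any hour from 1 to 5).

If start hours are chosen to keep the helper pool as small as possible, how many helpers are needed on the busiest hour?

10

Early-start (A@1, B@1, C@1, D@1, E@1, F@1, G@1) gives peak 24: h1:24  h2:20  h3:15  h4:4  h5:0  h6:0  h7:0.
Shift C→3, D→4, F→7, G→3.
Schedule A@1, B@1, C@3, D@4, E@1, F@7, G@3: h1:10  h2:10  h3:10  h4:10  h5:10  h6:9  h7:4 — peak 10.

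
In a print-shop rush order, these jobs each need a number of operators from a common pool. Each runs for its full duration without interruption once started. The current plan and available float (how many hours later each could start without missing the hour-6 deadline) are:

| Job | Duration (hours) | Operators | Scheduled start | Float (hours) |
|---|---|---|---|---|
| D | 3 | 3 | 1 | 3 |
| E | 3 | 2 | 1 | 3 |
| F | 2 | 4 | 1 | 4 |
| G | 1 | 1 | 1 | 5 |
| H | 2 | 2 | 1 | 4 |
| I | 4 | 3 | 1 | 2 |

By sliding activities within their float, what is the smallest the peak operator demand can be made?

7

Early-start (D@1, E@1, F@1, G@1, H@1, I@1) gives peak 15: h1:15  h2:14  h3:8  h4:3  h5:0  h6:0.
Shift E→4, G→3, H→4, I→3.
Schedule D@1, E@4, F@1, G@3, H@4, I@3: h1:7  h2:7  h3:7  h4:7  h5:7  h6:5 — peak 7.
Total operator-hours = 40 over 6 hours ⇒ peak ≥ ⌈40/6⌉ = 7, so 7 is optimal.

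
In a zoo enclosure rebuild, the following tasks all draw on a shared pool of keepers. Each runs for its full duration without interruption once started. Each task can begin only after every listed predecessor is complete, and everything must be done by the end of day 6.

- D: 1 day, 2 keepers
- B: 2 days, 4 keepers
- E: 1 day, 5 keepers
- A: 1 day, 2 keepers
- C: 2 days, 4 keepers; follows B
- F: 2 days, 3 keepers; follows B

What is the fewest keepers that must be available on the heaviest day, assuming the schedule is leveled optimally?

7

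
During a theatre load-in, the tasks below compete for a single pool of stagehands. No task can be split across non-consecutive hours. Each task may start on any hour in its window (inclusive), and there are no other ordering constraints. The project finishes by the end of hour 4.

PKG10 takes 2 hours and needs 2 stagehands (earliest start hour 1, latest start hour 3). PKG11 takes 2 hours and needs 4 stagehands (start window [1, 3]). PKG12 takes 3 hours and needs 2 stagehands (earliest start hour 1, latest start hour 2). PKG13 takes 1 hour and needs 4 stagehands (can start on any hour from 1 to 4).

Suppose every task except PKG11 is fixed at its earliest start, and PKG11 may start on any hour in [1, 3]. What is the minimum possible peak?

8

PKG11@1: h1:12  h2:8  h3:2  h4:0 → peak 12
PKG11@2: h1:8  h2:8  h3:6  h4:0 → peak 8
PKG11@3: h1:8  h2:4  h3:6  h4:4 → peak 8
Best is PKG11@2, peak 8.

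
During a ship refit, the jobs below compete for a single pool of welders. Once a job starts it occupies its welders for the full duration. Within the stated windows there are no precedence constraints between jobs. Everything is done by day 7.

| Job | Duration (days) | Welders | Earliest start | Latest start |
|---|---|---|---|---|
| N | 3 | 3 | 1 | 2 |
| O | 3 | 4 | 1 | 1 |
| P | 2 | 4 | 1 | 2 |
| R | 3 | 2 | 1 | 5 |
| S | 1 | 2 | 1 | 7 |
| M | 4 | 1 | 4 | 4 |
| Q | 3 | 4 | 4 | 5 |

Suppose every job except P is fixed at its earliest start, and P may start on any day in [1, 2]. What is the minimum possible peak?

P@1: d1:15  d2:13  d3:9  d4:5  d5:5  d6:5  d7:1 → peak 15
P@2: d1:11  d2:13  d3:13  d4:5  d5:5  d6:5  d7:1 → peak 13
Best is P@2, peak 13.

13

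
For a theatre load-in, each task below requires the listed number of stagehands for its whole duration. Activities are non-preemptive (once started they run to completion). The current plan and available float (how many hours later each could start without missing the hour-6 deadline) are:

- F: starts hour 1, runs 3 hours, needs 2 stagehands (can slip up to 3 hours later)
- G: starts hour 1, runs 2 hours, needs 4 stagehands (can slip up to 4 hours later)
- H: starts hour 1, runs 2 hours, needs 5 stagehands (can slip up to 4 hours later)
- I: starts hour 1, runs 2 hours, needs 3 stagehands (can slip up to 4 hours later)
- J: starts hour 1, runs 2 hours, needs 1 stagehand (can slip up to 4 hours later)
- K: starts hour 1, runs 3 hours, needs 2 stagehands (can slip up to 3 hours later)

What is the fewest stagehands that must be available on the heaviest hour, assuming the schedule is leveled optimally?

7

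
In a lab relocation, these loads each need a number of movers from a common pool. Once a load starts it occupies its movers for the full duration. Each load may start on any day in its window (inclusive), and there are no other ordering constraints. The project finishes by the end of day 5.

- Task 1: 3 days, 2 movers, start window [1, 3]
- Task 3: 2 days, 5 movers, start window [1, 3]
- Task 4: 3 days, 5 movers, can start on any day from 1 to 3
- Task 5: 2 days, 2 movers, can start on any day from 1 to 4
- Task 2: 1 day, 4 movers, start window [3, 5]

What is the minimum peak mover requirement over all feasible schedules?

Early-start (Task 1@1, Task 3@1, Task 4@1, Task 5@1, Task 2@3) gives peak 14: d1:14  d2:14  d3:11  d4:0  d5:0.
Shift Task 4→3, Task 2→4.
Schedule Task 1@1, Task 3@1, Task 4@3, Task 5@1, Task 2@4: d1:9  d2:9  d3:7  d4:9  d5:5 — peak 9.

9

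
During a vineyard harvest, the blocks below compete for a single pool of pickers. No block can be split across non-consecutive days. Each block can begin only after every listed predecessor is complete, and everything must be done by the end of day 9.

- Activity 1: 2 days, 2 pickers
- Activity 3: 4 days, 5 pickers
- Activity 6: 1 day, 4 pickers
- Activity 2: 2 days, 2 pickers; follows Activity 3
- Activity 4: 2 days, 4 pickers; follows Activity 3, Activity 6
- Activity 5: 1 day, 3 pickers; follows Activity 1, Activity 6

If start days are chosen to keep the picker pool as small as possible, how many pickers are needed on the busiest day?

Early-start (Activity 1@1, Activity 3@1, Activity 6@1, Activity 2@5, Activity 4@5, Activity 5@3) gives peak 11: d1:11  d2:7  d3:8  d4:5  d5:6  d6:6  d7:0  d8:0  d9:0.
Shift Activity 3→3, Activity 2→7, Activity 4→7, Activity 5→9.
Schedule Activity 1@1, Activity 3@3, Activity 6@1, Activity 2@7, Activity 4@7, Activity 5@9: d1:6  d2:2  d3:5  d4:5  d5:5  d6:5  d7:6  d8:6  d9:3 — peak 6.

6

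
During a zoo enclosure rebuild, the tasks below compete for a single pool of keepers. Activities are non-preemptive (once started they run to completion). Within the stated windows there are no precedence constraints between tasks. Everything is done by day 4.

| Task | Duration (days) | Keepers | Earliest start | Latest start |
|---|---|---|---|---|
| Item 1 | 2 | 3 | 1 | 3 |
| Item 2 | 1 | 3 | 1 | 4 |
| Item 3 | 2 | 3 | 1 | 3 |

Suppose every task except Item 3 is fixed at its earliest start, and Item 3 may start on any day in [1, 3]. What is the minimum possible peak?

6

Item 3@1: d1:9  d2:6  d3:0  d4:0 → peak 9
Item 3@2: d1:6  d2:6  d3:3  d4:0 → peak 6
Item 3@3: d1:6  d2:3  d3:3  d4:3 → peak 6
Best is Item 3@2, peak 6.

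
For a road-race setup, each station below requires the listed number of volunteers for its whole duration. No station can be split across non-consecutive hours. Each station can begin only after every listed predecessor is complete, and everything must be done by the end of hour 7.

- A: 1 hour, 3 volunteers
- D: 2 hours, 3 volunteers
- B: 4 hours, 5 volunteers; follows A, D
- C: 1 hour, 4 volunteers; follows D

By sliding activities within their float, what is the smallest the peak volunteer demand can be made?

6

Early-start (A@1, D@1, B@3, C@3) gives peak 9: h1:6  h2:3  h3:9  h4:5  h5:5  h6:5  h7:0.
Shift C→7.
Schedule A@1, D@1, B@3, C@7: h1:6  h2:3  h3:5  h4:5  h5:5  h6:5  h7:4 — peak 6.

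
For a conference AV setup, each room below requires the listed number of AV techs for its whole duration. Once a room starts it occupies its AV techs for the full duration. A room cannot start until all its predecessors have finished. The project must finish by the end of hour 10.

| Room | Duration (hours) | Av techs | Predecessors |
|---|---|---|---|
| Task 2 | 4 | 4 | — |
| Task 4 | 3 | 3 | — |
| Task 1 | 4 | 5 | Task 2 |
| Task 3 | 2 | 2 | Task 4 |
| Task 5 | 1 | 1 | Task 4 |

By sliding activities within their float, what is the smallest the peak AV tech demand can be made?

7

Schedule Task 2@1, Task 4@1, Task 1@5, Task 3@4, Task 5@4: h1:7  h2:7  h3:7  h4:7  h5:7  h6:5  h7:5  h8:5  h9:0  h10:0 — peak 7.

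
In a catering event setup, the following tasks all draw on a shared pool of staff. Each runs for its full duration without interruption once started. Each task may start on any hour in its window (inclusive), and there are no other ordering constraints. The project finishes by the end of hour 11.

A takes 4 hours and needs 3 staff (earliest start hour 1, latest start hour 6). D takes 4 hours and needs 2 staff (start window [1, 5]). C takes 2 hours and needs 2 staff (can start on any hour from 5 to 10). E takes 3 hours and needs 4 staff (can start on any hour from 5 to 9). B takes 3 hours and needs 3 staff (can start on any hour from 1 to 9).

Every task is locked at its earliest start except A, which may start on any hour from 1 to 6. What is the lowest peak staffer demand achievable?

8

A@1: h1:8  h2:8  h3:8  h4:5  h5:6  h6:6  h7:4  h8:0  h9:0  h10:0  h11:0 → peak 8
A@2: h1:5  h2:8  h3:8  h4:5  h5:9  h6:6  h7:4  h8:0  h9:0  h10:0  h11:0 → peak 9
A@3: h1:5  h2:5  h3:8  h4:5  h5:9  h6:9  h7:4  h8:0  h9:0  h10:0  h11:0 → peak 9
A@4: h1:5  h2:5  h3:5  h4:5  h5:9  h6:9  h7:7  h8:0  h9:0  h10:0  h11:0 → peak 9
A@5: h1:5  h2:5  h3:5  h4:2  h5:9  h6:9  h7:7  h8:3  h9:0  h10:0  h11:0 → peak 9
A@6: h1:5  h2:5  h3:5  h4:2  h5:6  h6:9  h7:7  h8:3  h9:3  h10:0  h11:0 → peak 9
Best is A@1, peak 8.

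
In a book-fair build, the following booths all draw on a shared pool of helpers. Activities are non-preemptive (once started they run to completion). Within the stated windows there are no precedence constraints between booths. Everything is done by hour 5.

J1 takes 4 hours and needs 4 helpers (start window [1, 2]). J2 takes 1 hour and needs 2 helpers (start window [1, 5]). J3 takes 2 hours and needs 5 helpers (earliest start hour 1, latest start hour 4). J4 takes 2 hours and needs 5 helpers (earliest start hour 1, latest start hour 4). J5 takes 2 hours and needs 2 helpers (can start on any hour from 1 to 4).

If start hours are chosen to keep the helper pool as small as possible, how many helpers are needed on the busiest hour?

11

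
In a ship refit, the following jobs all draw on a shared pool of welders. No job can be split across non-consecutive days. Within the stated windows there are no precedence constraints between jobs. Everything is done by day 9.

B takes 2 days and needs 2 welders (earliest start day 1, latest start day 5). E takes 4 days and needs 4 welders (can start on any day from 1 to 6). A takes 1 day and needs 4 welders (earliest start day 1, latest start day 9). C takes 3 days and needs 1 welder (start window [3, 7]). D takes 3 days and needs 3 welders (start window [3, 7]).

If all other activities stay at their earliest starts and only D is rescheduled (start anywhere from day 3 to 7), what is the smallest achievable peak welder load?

10

D@3: d1:10  d2:6  d3:8  d4:8  d5:4  d6:0  d7:0  d8:0  d9:0 → peak 10
D@4: d1:10  d2:6  d3:5  d4:8  d5:4  d6:3  d7:0  d8:0  d9:0 → peak 10
D@5: d1:10  d2:6  d3:5  d4:5  d5:4  d6:3  d7:3  d8:0  d9:0 → peak 10
D@6: d1:10  d2:6  d3:5  d4:5  d5:1  d6:3  d7:3  d8:3  d9:0 → peak 10
D@7: d1:10  d2:6  d3:5  d4:5  d5:1  d6:0  d7:3  d8:3  d9:3 → peak 10
Best is D@3, peak 10.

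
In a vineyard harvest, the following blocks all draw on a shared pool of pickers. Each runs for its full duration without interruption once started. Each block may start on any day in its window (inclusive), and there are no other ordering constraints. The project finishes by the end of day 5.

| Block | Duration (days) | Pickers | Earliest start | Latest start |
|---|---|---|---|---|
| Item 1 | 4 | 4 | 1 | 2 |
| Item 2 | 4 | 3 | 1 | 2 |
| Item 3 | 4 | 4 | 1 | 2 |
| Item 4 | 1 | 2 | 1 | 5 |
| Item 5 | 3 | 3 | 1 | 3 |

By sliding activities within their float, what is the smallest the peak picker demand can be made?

Early-start (Item 1@1, Item 2@1, Item 3@1, Item 4@1, Item 5@1) gives peak 16: d1:16  d2:14  d3:14  d4:11  d5:0.
Shift Item 5→2.
Schedule Item 1@1, Item 2@1, Item 3@1, Item 4@1, Item 5@2: d1:13  d2:14  d3:14  d4:14  d5:0 — peak 14.

14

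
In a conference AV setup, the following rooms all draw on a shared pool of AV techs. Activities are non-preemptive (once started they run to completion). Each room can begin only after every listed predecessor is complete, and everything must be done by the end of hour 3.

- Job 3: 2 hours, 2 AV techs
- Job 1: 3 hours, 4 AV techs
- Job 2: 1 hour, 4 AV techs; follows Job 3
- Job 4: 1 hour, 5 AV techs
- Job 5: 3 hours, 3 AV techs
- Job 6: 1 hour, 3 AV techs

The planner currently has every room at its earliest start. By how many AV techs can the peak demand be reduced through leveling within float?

Early-start peak: h1:17  h2:9  h3:11 ⇒ 17.
Leveled (Job 3@1, Job 1@1, Job 2@3, Job 4@1, Job 5@1, Job 6@2): h1:14  h2:12  h3:11 ⇒ 14.
Reduction 17 − 14 = 3.

3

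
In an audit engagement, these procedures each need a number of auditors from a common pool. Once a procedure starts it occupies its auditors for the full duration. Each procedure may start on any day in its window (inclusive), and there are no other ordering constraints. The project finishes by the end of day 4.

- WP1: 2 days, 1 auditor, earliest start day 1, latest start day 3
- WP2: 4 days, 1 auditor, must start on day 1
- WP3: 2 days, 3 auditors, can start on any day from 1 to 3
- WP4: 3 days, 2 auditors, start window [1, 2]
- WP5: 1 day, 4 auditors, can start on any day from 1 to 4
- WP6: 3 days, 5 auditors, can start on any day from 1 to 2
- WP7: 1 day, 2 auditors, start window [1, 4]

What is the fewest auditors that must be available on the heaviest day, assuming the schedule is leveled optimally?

11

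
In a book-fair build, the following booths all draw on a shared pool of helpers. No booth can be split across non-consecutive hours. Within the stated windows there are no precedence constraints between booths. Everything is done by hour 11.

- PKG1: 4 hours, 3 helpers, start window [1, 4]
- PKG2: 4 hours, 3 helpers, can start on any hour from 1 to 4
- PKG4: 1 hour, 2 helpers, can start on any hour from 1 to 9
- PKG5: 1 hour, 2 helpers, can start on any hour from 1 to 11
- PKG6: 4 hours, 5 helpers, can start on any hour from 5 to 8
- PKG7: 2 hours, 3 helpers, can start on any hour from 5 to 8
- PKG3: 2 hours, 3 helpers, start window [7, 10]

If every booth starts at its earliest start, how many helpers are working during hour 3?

6

At early start, hour 3 has: PKG1, PKG2.
Demand: 3 + 3 = 6.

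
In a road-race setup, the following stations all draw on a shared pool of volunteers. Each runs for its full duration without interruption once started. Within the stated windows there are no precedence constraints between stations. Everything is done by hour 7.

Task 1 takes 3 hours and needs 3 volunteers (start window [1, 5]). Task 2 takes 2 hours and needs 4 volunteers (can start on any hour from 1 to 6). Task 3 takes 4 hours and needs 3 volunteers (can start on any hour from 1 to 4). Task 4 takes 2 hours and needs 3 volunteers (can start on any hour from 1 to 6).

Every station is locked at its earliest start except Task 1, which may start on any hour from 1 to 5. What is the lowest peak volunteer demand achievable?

10

Task 1@1: h1:13  h2:13  h3:6  h4:3  h5:0  h6:0  h7:0 → peak 13
Task 1@2: h1:10  h2:13  h3:6  h4:6  h5:0  h6:0  h7:0 → peak 13
Task 1@3: h1:10  h2:10  h3:6  h4:6  h5:3  h6:0  h7:0 → peak 10
Task 1@4: h1:10  h2:10  h3:3  h4:6  h5:3  h6:3  h7:0 → peak 10
Task 1@5: h1:10  h2:10  h3:3  h4:3  h5:3  h6:3  h7:3 → peak 10
Best is Task 1@3, peak 10.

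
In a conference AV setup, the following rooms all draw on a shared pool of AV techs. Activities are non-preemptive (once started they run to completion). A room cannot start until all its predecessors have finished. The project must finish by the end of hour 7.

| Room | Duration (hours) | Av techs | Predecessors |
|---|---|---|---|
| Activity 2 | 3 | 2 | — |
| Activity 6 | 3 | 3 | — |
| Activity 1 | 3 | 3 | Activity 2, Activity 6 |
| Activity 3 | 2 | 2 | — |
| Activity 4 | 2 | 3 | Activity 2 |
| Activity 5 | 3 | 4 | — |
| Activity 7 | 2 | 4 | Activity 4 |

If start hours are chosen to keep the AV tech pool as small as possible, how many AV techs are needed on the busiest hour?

9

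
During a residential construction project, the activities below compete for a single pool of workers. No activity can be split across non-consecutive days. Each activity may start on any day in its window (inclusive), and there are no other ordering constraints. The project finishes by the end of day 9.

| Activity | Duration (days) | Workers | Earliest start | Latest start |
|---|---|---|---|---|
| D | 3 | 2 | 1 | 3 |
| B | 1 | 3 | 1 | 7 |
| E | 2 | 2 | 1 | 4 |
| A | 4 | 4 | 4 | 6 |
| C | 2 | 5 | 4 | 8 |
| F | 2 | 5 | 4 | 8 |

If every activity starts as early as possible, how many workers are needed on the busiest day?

Early-start schedule: D@1, B@1, E@1, A@4, C@4, F@4.
Load per day: day 1: 7, day 2: 4, day 3: 2, day 4: 14, day 5: 14, day 6: 4, day 7: 4, day 8: 0, day 9: 0.
Peak is 14.

14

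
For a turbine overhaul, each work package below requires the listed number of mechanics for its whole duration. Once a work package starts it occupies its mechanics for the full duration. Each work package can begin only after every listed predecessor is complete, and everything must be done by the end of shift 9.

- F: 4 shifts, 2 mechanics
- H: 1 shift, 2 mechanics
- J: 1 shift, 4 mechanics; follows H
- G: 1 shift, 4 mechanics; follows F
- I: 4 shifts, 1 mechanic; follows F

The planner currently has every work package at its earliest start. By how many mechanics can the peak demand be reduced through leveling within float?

1

Early-start peak: s1:4  s2:6  s3:2  s4:2  s5:5  s6:1  s7:1  s8:1  s9:0 ⇒ 6.
Leveled (F@1, H@1, J@5, G@6, I@5): s1:4  s2:2  s3:2  s4:2  s5:5  s6:5  s7:1  s8:1  s9:0 ⇒ 5.
Reduction 6 − 5 = 1.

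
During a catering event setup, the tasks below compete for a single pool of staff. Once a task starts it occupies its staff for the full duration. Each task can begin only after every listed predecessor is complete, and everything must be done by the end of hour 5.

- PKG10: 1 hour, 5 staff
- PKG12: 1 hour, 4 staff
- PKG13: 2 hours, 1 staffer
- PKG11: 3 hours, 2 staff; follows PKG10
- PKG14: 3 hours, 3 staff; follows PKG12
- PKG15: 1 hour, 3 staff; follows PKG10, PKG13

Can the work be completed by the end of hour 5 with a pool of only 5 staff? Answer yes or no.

no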